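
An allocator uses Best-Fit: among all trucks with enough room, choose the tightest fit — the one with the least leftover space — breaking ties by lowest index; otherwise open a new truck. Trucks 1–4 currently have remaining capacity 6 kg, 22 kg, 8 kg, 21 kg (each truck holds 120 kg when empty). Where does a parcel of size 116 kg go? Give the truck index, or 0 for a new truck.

No truck has ≥ 116 kg free, so a new truck is opened.

0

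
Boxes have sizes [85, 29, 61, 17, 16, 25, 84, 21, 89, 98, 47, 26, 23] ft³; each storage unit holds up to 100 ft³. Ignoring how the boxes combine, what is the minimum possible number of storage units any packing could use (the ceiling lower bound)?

7

Total size = 85 + 29 + 61 + 17 + 16 + 25 + 84 + 21 + 89 + 98 + 47 + 26 + 23 = 621 ft³.
⌈621 / 100⌉ = 7.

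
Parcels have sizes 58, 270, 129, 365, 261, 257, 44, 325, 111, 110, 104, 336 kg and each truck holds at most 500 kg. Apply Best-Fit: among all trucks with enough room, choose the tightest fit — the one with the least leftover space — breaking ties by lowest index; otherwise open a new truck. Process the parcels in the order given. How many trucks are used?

6

58 kg → truck 1 (remaining 442 kg)
270 kg → truck 1 (remaining 172 kg)
129 kg → truck 1 (remaining 43 kg)
365 kg → truck 2 (remaining 135 kg)
261 kg → truck 3 (remaining 239 kg)
257 kg → truck 4 (remaining 243 kg)
44 kg → truck 2 (remaining 91 kg)
325 kg → truck 5 (remaining 175 kg)
111 kg → truck 5 (remaining 64 kg)
110 kg → truck 3 (remaining 129 kg)
104 kg → truck 3 (remaining 25 kg)
336 kg → truck 6 (remaining 164 kg)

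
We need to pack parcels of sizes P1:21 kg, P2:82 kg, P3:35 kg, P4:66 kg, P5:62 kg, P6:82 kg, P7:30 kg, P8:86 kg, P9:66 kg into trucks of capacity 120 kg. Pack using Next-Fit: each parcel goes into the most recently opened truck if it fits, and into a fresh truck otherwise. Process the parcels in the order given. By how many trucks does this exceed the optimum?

Next-Fit: [21,82] [35,66] [62] [82,30] [86] [66] → 6 trucks.
6 parcels exceed 60 kg (half the capacity), and no two of those can share a truck, so at least 6 trucks are needed.
So 6 is already optimal.

0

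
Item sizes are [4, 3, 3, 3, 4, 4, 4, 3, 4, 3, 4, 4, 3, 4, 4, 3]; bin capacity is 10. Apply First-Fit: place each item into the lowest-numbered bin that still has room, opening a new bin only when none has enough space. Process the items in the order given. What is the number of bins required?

7

Put 4 in bin 1; 6 remain.
Put 3 in bin 1; 3 remain.
Put 3 in bin 1; 0 remain.
Put 3 in bin 2; 7 remain.
Put 4 in bin 2; 3 remain.
Put 4 in bin 3; 6 remain.
Put 4 in bin 3; 2 remain.
Put 3 in bin 2; 0 remain.
Put 4 in bin 4; 6 remain.
Put 3 in bin 4; 3 remain.
Put 4 in bin 5; 6 remain.
Put 4 in bin 5; 2 remain.
Put 3 in bin 4; 0 remain.
Put 4 in bin 6; 6 remain.
Put 4 in bin 6; 2 remain.
Put 3 in bin 7; 7 remain.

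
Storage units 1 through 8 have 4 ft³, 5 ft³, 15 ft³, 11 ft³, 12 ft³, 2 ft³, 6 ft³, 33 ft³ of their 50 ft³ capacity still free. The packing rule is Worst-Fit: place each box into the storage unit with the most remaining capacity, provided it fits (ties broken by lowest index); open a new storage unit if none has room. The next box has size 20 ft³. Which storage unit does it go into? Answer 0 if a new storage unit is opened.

Storage units with room: storage unit 8 (33 ft³).
Most room is storage unit 8 with 33 ft³ free.

8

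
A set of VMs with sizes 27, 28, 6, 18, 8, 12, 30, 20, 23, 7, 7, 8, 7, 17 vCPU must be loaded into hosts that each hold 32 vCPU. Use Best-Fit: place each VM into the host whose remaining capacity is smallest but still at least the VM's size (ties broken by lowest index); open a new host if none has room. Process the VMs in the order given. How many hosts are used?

host 1: place 27 vCPU, 5 vCPU left
host 2: place 28 vCPU, 4 vCPU left
host 3: place 6 vCPU, 26 vCPU left
host 3: place 18 vCPU, 8 vCPU left
host 3: place 8 vCPU, 0 vCPU left
host 4: place 12 vCPU, 20 vCPU left
host 5: place 30 vCPU, 2 vCPU left
host 4: place 20 vCPU, 0 vCPU left
host 6: place 23 vCPU, 9 vCPU left
host 6: place 7 vCPU, 2 vCPU left
host 7: place 7 vCPU, 25 vCPU left
host 7: place 8 vCPU, 17 vCPU left
host 7: place 7 vCPU, 10 vCPU left
host 8: place 17 vCPU, 15 vCPU left

8 hosts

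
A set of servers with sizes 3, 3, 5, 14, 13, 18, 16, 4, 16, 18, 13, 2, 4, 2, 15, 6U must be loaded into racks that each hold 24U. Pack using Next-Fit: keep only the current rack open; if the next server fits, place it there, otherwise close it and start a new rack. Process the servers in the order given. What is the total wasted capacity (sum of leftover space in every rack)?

64

rack 1: place 3U, 21U left
rack 1: place 3U, 18U left
rack 1: place 5U, 13U left
rack 2: place 14U, 10U left
rack 3: place 13U, 11U left
rack 4: place 18U, 6U left
rack 5: place 16U, 8U left
rack 5: place 4U, 4U left
rack 6: place 16U, 8U left
rack 7: place 18U, 6U left
rack 8: place 13U, 11U left
rack 8: place 2U, 9U left
rack 8: place 4U, 5U left
rack 8: place 2U, 3U left
rack 9: place 15U, 9U left
rack 9: place 6U, 3U left
9 racks × 24U = 216U; used 152U; unused 64U.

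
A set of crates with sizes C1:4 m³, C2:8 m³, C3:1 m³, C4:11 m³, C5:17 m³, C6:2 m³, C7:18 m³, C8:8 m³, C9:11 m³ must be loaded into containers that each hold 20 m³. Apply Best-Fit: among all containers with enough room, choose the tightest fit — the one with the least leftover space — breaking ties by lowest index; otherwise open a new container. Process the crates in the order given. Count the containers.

C1 (4 m³) → container 1 (remaining 16 m³)
C2 (8 m³) → container 1 (remaining 8 m³)
C3 (1 m³) → container 1 (remaining 7 m³)
C4 (11 m³) → container 2 (remaining 9 m³)
C5 (17 m³) → container 3 (remaining 3 m³)
C6 (2 m³) → container 3 (remaining 1 m³)
C7 (18 m³) → container 4 (remaining 2 m³)
C8 (8 m³) → container 2 (remaining 1 m³)
C9 (11 m³) → container 5 (remaining 9 m³)

5 containers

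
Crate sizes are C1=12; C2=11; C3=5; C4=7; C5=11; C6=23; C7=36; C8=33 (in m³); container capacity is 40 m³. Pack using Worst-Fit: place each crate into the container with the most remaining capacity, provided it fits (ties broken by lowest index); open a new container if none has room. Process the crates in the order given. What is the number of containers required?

Put C1 (12 m³) in container 1; 28 m³ remain.
Put C2 (11 m³) in container 1; 17 m³ remain.
Put C3 (5 m³) in container 1; 12 m³ remain.
Put C4 (7 m³) in container 1; 5 m³ remain.
Put C5 (11 m³) in container 2; 29 m³ remain.
Put C6 (23 m³) in container 2; 6 m³ remain.
Put C7 (36 m³) in container 3; 4 m³ remain.
Put C8 (33 m³) in container 4; 7 m³ remain.

4 containers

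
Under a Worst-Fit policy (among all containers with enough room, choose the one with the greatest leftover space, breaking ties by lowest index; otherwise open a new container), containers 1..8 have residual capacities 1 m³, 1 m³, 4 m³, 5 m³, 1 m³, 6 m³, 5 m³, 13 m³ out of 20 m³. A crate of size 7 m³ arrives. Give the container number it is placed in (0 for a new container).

8

Containers with room: container 8 (13 m³).
Most room is container 8 with 13 m³ free.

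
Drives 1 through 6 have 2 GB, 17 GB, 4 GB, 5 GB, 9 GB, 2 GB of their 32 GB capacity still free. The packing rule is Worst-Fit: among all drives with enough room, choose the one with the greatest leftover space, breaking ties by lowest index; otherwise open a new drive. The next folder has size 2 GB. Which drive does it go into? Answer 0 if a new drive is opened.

Drives with room: drive 1 (2 GB), drive 2 (17 GB), drive 3 (4 GB), drive 4 (5 GB), drive 5 (9 GB), drive 6 (2 GB).
Most room is drive 2 with 17 GB free.

2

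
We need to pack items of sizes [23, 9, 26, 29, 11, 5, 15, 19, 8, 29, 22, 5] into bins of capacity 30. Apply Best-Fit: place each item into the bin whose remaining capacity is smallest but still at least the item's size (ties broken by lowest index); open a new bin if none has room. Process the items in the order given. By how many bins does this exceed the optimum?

Best-Fit: [23,5] [9,11,8] [26] [29] [15] [19] [29] [22,5] → 8 bins.
Total size 201; any packing needs at least ⌈201/30⌉ = 7 bins.
An optimal packing achieves that bound: [29] [29] [26] [23,5] [22,8] [19,11] [15,9,5] → 7 bins.
Excess: 8 − 7 = 1.

1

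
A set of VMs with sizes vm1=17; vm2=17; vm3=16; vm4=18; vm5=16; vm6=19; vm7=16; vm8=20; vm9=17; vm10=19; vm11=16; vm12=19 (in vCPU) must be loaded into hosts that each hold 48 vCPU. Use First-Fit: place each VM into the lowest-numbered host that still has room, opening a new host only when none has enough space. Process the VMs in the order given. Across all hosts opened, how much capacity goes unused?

Put vm1 (17 vCPU) in host 1; 31 vCPU remain.
Put vm2 (17 vCPU) in host 1; 14 vCPU remain.
Put vm3 (16 vCPU) in host 2; 32 vCPU remain.
Put vm4 (18 vCPU) in host 2; 14 vCPU remain.
Put vm5 (16 vCPU) in host 3; 32 vCPU remain.
Put vm6 (19 vCPU) in host 3; 13 vCPU remain.
Put vm7 (16 vCPU) in host 4; 32 vCPU remain.
Put vm8 (20 vCPU) in host 4; 12 vCPU remain.
Put vm9 (17 vCPU) in host 5; 31 vCPU remain.
Put vm10 (19 vCPU) in host 5; 12 vCPU remain.
Put vm11 (16 vCPU) in host 6; 32 vCPU remain.
Put vm12 (19 vCPU) in host 6; 13 vCPU remain.
6 hosts × 48 vCPU = 288 vCPU; used 210 vCPU; unused 78 vCPU.

78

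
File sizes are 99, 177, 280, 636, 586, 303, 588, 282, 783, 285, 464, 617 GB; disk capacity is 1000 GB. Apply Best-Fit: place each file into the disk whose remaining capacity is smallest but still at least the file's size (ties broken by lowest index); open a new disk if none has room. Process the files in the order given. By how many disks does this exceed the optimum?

Best-Fit: [99,177,280] [636,303] [586,285] [588,282] [783] [464] [617] → 7 disks.
Total size 5100 GB; any packing needs at least ⌈5100/1000⌉ = 6 disks.
An optimal packing achieves that bound: [783,177] [636,303] [617,285] [588,282,99] [586,280] [464] → 6 disks.
Excess: 7 − 6 = 1.

1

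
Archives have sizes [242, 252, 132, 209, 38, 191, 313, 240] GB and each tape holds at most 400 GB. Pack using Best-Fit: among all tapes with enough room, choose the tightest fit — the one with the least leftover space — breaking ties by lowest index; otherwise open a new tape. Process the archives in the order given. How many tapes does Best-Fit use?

5

Put 242 GB in tape 1; 158 GB remain.
Put 252 GB in tape 2; 148 GB remain.
Put 132 GB in tape 2; 16 GB remain.
Put 209 GB in tape 3; 191 GB remain.
Put 38 GB in tape 1; 120 GB remain.
Put 191 GB in tape 3; 0 GB remain.
Put 313 GB in tape 4; 87 GB remain.
Put 240 GB in tape 5; 160 GB remain.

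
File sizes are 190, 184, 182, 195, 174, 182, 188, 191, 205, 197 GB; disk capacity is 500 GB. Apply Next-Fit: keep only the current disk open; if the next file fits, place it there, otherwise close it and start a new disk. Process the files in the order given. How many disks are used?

190 GB → disk 1 (remaining 310 GB)
184 GB → disk 1 (remaining 126 GB)
182 GB → disk 2 (remaining 318 GB)
195 GB → disk 2 (remaining 123 GB)
174 GB → disk 3 (remaining 326 GB)
182 GB → disk 3 (remaining 144 GB)
188 GB → disk 4 (remaining 312 GB)
191 GB → disk 4 (remaining 121 GB)
205 GB → disk 5 (remaining 295 GB)
197 GB → disk 5 (remaining 98 GB)
Final disks: [190,184] [182,195] [174,182] [188,191] [205,197].

5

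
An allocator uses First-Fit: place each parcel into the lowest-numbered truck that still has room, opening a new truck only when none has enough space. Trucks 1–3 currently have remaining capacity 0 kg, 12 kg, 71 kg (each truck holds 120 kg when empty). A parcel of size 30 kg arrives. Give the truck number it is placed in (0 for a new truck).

3

Trucks with room: truck 3 (71 kg).
The first with room is truck 3.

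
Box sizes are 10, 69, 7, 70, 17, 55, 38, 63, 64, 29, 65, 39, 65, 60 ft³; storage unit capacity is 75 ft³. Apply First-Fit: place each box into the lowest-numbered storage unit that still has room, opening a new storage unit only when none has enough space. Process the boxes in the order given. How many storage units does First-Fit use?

Put 10 ft³ in storage unit 1; 65 ft³ remain.
Put 69 ft³ in storage unit 2; 6 ft³ remain.
Put 7 ft³ in storage unit 1; 58 ft³ remain.
Put 70 ft³ in storage unit 3; 5 ft³ remain.
Put 17 ft³ in storage unit 1; 41 ft³ remain.
Put 55 ft³ in storage unit 4; 20 ft³ remain.
Put 38 ft³ in storage unit 1; 3 ft³ remain.
Put 63 ft³ in storage unit 5; 12 ft³ remain.
Put 64 ft³ in storage unit 6; 11 ft³ remain.
Put 29 ft³ in storage unit 7; 46 ft³ remain.
Put 65 ft³ in storage unit 8; 10 ft³ remain.
Put 39 ft³ in storage unit 7; 7 ft³ remain.
Put 65 ft³ in storage unit 9; 10 ft³ remain.
Put 60 ft³ in storage unit 10; 15 ft³ remain.
Final storage units: [10,7,17,38] [69] [70] [55] [63] [64] [29,39] [65] [65] [60].

10 storage units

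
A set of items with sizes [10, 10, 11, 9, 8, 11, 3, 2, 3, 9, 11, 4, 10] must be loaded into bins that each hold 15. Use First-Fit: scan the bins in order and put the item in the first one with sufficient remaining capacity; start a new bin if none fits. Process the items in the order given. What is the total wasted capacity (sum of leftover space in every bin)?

34

10 → bin 1 (remaining 5)
10 → bin 2 (remaining 5)
11 → bin 3 (remaining 4)
9 → bin 4 (remaining 6)
8 → bin 5 (remaining 7)
11 → bin 6 (remaining 4)
3 → bin 1 (remaining 2)
2 → bin 1 (remaining 0)
3 → bin 2 (remaining 2)
9 → bin 7 (remaining 6)
11 → bin 8 (remaining 4)
4 → bin 3 (remaining 0)
10 → bin 9 (remaining 5)
9 bins × 15 = 135; used 101; unused 34.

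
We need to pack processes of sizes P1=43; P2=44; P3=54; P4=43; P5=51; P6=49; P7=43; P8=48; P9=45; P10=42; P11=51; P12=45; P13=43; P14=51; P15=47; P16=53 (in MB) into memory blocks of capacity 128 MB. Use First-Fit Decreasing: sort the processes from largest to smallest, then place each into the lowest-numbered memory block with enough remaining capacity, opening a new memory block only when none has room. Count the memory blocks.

8 memory blocks

Sorted descending: 54, 53, 51, 51, 51, 49, 48, 47, 45, 45, 44, 43, 43, 43, 43, 42.
memory block 1: place 54 MB, 74 MB left
memory block 1: place 53 MB, 21 MB left
memory block 2: place 51 MB, 77 MB left
memory block 2: place 51 MB, 26 MB left
memory block 3: place 51 MB, 77 MB left
memory block 3: place 49 MB, 28 MB left
memory block 4: place 48 MB, 80 MB left
memory block 4: place 47 MB, 33 MB left
memory block 5: place 45 MB, 83 MB left
memory block 5: place 45 MB, 38 MB left
memory block 6: place 44 MB, 84 MB left
memory block 6: place 43 MB, 41 MB left
memory block 7: place 43 MB, 85 MB left
memory block 7: place 43 MB, 42 MB left
memory block 8: place 43 MB, 85 MB left
memory block 7: place 42 MB, 0 MB left
Final memory blocks: [54,53] [51,51] [51,49] [48,47] [45,45] [44,43] [43,43,42] [43].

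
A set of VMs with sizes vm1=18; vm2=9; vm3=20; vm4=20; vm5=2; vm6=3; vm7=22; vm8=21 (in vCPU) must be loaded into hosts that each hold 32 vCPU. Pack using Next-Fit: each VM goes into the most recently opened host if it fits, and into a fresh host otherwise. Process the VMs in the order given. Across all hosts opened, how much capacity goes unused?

45

host 1: place vm1 (18 vCPU), 14 vCPU left
host 1: place vm2 (9 vCPU), 5 vCPU left
host 2: place vm3 (20 vCPU), 12 vCPU left
host 3: place vm4 (20 vCPU), 12 vCPU left
host 3: place vm5 (2 vCPU), 10 vCPU left
host 3: place vm6 (3 vCPU), 7 vCPU left
host 4: place vm7 (22 vCPU), 10 vCPU left
host 5: place vm8 (21 vCPU), 11 vCPU left
5 hosts × 32 vCPU = 160 vCPU; used 115 vCPU; unused 45 vCPU.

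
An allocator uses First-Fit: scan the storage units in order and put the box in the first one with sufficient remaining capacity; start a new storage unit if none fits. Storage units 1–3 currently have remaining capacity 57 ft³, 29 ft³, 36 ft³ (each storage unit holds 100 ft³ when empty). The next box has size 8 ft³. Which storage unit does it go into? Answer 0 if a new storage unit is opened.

Storage units with room: storage unit 1 (57 ft³), storage unit 2 (29 ft³), storage unit 3 (36 ft³).
The first with room is storage unit 1.

1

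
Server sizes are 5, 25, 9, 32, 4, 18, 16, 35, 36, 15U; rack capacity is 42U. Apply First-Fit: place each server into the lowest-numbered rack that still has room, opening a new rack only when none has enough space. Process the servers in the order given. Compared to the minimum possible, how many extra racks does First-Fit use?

First-Fit: [5,25,9] [32,4] [18,16] [35] [36] [15] → 6 racks.
Total size 195U; any packing needs at least ⌈195/42⌉ = 5 racks.
An optimal packing achieves that bound: [36,5] [35,4] [32,9] [25,16] [18,15] → 5 racks.
Excess: 6 − 5 = 1.

1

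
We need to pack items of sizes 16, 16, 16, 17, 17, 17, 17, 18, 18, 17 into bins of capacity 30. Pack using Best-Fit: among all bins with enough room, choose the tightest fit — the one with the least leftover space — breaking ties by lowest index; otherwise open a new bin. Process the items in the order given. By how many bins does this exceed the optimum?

0

Best-Fit: [16] [16] [16] [17] [17] [17] [17] [18] [18] [17] → 10 bins.
10 items exceed 15 (half the capacity), and no two of those can share a bin, so at least 10 bins are needed.
So 10 is already optimal.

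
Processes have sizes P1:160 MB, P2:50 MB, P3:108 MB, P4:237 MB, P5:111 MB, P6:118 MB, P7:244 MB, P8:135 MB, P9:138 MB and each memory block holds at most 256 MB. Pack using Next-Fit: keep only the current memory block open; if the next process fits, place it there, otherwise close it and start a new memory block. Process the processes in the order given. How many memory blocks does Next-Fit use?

memory block 1: place P1 (160 MB), 96 MB left
memory block 1: place P2 (50 MB), 46 MB left
memory block 2: place P3 (108 MB), 148 MB left
memory block 3: place P4 (237 MB), 19 MB left
memory block 4: place P5 (111 MB), 145 MB left
memory block 4: place P6 (118 MB), 27 MB left
memory block 5: place P7 (244 MB), 12 MB left
memory block 6: place P8 (135 MB), 121 MB left
memory block 7: place P9 (138 MB), 118 MB left

7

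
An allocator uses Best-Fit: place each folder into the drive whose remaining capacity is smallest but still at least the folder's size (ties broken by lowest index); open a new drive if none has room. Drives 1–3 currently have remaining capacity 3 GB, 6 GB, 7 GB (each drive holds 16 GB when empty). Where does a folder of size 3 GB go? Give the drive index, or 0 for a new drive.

1

Drives with room: drive 1 (3 GB), drive 2 (6 GB), drive 3 (7 GB).
Tightest fit is drive 1 with 3 GB free.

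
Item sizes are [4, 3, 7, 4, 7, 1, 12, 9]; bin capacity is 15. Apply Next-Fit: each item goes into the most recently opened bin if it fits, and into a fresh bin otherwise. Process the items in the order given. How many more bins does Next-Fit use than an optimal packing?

Next-Fit: [4,3,7] [4,7,1] [12] [9] → 4 bins.
Total size 47; any packing needs at least ⌈47/15⌉ = 4 bins.
So 4 is already optimal.

0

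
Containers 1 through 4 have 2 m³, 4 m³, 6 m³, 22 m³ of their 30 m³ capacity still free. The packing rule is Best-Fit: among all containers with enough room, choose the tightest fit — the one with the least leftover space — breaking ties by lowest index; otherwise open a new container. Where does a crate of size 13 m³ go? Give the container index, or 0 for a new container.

4

Containers with room: container 4 (22 m³).
Tightest fit is container 4 with 22 m³ free.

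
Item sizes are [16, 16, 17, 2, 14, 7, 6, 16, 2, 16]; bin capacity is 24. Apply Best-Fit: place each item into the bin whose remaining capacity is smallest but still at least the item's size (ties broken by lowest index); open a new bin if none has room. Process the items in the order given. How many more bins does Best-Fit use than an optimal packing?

Best-Fit: [16,7] [16,6,2] [17,2] [14] [16] [16] → 6 bins.
6 items exceed 12 (half the capacity), and no two of those can share a bin, so at least 6 bins are needed.
So 6 is already optimal.

0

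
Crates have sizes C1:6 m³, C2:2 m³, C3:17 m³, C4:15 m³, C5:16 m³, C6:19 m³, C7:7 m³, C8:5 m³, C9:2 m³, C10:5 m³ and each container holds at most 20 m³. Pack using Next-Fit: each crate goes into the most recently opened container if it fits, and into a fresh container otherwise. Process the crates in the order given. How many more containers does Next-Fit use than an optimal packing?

1

Next-Fit: [6,2] [17] [15] [16] [19] [7,5,2,5] → 6 containers.
Total size 94 m³; any packing needs at least ⌈94/20⌉ = 5 containers.
An optimal packing achieves that bound: [19] [17,2] [16,2] [15,5] [7,6,5] → 5 containers.
Excess: 6 − 5 = 1.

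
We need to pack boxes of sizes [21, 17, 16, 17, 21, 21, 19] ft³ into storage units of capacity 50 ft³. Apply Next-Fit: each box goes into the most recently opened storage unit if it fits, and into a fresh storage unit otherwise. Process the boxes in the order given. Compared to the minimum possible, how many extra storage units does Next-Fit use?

Next-Fit: [21,17] [16,17] [21,21] [19] → 4 storage units.
Total size 132 ft³; any packing needs at least ⌈132/50⌉ = 3 storage units.
An optimal packing achieves that bound: [21,21] [21,19] [17,17,16] → 3 storage units.
Excess: 4 − 3 = 1.

1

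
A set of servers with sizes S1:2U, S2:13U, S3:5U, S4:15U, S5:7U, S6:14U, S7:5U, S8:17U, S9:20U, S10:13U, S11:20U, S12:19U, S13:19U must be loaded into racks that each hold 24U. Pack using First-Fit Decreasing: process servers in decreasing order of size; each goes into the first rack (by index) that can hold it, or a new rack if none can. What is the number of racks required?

9 racks

Sorted descending: 20, 20, 19, 19, 17, 15, 14, 13, 13, 7, 5, 5, 2.
rack 1: place 20U, 4U left
rack 2: place 20U, 4U left
rack 3: place 19U, 5U left
rack 4: place 19U, 5U left
rack 5: place 17U, 7U left
rack 6: place 15U, 9U left
rack 7: place 14U, 10U left
rack 8: place 13U, 11U left
rack 9: place 13U, 11U left
rack 5: place 7U, 0U left
rack 3: place 5U, 0U left
rack 4: place 5U, 0U left
rack 1: place 2U, 2U left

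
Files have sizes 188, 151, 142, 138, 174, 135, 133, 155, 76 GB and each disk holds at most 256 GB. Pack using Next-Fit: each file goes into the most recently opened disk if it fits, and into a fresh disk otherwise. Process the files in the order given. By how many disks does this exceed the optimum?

0

Next-Fit: [188] [151] [142] [138] [174] [135] [133] [155,76] → 8 disks.
8 files exceed 128 GB (half the capacity), and no two of those can share a disk, so at least 8 disks are needed.
So 8 is already optimal.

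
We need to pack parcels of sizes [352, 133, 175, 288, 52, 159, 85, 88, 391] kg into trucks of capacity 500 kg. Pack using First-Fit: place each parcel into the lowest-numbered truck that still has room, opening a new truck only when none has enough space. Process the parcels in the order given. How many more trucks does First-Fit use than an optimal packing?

First-Fit: [352,133] [175,288] [52,159,85,88] [391] → 4 trucks.
Total size 1723 kg; any packing needs at least ⌈1723/500⌉ = 4 trucks.
So 4 is already optimal.

0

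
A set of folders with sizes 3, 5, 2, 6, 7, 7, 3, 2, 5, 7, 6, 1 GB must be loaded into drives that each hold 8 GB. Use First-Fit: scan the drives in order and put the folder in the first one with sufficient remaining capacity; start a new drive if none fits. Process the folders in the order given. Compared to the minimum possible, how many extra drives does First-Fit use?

1

First-Fit: [3,5] [2,6] [7,1] [7] [3,2] [5] [7] [6] → 8 drives.
Total size 54 GB; any packing needs at least ⌈54/8⌉ = 7 drives.
An optimal packing achieves that bound: [7,1] [7] [7] [6,2] [6,2] [5,3] [5,3] → 7 drives.
Excess: 8 − 7 = 1.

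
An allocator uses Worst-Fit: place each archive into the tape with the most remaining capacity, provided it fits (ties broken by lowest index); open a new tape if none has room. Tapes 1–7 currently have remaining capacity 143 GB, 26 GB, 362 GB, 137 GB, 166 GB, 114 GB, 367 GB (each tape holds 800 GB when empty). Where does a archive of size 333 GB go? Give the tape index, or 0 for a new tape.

7

Tapes with room: tape 3 (362 GB), tape 7 (367 GB).
Most room is tape 7 with 367 GB free.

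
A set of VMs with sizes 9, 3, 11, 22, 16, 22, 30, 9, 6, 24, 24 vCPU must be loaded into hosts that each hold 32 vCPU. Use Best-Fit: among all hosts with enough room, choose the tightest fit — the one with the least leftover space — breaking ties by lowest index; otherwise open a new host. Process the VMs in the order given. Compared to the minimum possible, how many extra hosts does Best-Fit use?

Best-Fit: [9,3,11,9] [22,6] [16] [22] [30] [24] [24] → 7 hosts.
Total size 176 vCPU; any packing needs at least ⌈176/32⌉ = 6 hosts.
An optimal packing achieves that bound: [30] [24,6] [24,3] [22,9] [22,9] [16,11] → 6 hosts.
Excess: 7 − 6 = 1.

1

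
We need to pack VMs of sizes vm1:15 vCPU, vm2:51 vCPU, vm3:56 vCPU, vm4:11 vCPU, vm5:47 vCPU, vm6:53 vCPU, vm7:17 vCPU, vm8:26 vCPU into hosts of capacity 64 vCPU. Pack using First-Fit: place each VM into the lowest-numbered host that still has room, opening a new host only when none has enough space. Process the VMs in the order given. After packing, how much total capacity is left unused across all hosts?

host 1: place vm1 (15 vCPU), 49 vCPU left
host 2: place vm2 (51 vCPU), 13 vCPU left
host 3: place vm3 (56 vCPU), 8 vCPU left
host 1: place vm4 (11 vCPU), 38 vCPU left
host 4: place vm5 (47 vCPU), 17 vCPU left
host 5: place vm6 (53 vCPU), 11 vCPU left
host 1: place vm7 (17 vCPU), 21 vCPU left
host 6: place vm8 (26 vCPU), 38 vCPU left
6 hosts × 64 vCPU = 384 vCPU; used 276 vCPU; unused 108 vCPU.

108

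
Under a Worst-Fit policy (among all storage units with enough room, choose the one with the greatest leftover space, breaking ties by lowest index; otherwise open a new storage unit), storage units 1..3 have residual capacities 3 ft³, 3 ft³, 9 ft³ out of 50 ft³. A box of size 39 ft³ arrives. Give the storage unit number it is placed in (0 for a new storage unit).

0

No storage unit has ≥ 39 ft³ free, so a new storage unit is opened.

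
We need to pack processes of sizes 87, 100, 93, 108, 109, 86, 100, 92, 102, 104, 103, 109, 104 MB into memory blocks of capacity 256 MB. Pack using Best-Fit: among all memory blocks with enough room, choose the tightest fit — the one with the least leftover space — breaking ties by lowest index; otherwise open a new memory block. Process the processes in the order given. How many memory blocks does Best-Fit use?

87 MB → memory block 1 (remaining 169 MB)
100 MB → memory block 1 (remaining 69 MB)
93 MB → memory block 2 (remaining 163 MB)
108 MB → memory block 2 (remaining 55 MB)
109 MB → memory block 3 (remaining 147 MB)
86 MB → memory block 3 (remaining 61 MB)
100 MB → memory block 4 (remaining 156 MB)
92 MB → memory block 4 (remaining 64 MB)
102 MB → memory block 5 (remaining 154 MB)
104 MB → memory block 5 (remaining 50 MB)
103 MB → memory block 6 (remaining 153 MB)
109 MB → memory block 6 (remaining 44 MB)
104 MB → memory block 7 (remaining 152 MB)

7 memory blocks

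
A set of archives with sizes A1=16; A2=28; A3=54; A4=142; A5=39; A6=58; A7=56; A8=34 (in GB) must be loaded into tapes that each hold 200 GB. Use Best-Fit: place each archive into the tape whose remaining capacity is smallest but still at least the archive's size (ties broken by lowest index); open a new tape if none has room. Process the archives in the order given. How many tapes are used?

tape 1: place A1 (16 GB), 184 GB left
tape 1: place A2 (28 GB), 156 GB left
tape 1: place A3 (54 GB), 102 GB left
tape 2: place A4 (142 GB), 58 GB left
tape 2: place A5 (39 GB), 19 GB left
tape 1: place A6 (58 GB), 44 GB left
tape 3: place A7 (56 GB), 144 GB left
tape 1: place A8 (34 GB), 10 GB left

3 tapes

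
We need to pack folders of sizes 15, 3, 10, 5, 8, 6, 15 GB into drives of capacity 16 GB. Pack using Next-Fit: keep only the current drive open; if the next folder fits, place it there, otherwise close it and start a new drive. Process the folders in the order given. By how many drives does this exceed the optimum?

Next-Fit: [15] [3,10] [5,8] [6] [15] → 5 drives.
Total size 62 GB; any packing needs at least ⌈62/16⌉ = 4 drives.
An optimal packing achieves that bound: [15] [15] [10,6] [8,5,3] → 4 drives.
Excess: 5 − 4 = 1.

1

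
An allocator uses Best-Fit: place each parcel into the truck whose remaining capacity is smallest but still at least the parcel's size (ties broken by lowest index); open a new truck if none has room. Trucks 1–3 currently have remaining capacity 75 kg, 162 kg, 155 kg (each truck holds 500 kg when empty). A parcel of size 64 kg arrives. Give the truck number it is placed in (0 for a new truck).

1

Trucks with room: truck 1 (75 kg), truck 2 (162 kg), truck 3 (155 kg).
Tightest fit is truck 1 with 75 kg free.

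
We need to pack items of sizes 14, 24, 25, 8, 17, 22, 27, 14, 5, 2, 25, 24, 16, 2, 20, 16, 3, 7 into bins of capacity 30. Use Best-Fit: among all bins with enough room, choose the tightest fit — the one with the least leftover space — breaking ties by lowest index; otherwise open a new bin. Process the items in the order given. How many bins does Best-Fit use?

Put 14 in bin 1; 16 remain.
Put 24 in bin 2; 6 remain.
Put 25 in bin 3; 5 remain.
Put 8 in bin 1; 8 remain.
Put 17 in bin 4; 13 remain.
Put 22 in bin 5; 8 remain.
Put 27 in bin 6; 3 remain.
Put 14 in bin 7; 16 remain.
Put 5 in bin 3; 0 remain.
Put 2 in bin 6; 1 remain.
Put 25 in bin 8; 5 remain.
Put 24 in bin 9; 6 remain.
Put 16 in bin 7; 0 remain.
Put 2 in bin 8; 3 remain.
Put 20 in bin 10; 10 remain.
Put 16 in bin 11; 14 remain.
Put 3 in bin 8; 0 remain.
Put 7 in bin 1; 1 remain.
Final bins: [14,8,7] [24] [25,5] [17] [22] [27,2] [14,16] [25,2,3] [24] [20] [16].

11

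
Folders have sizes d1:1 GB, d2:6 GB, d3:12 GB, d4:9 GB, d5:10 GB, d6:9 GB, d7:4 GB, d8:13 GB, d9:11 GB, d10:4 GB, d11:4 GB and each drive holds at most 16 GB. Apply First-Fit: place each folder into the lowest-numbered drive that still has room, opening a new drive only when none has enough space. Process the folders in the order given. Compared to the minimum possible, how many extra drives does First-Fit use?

0

First-Fit: [1,6,9] [12,4] [10,4] [9,4] [13] [11] → 6 drives.
Total size 83 GB; any packing needs at least ⌈83/16⌉ = 6 drives.
So 6 is already optimal.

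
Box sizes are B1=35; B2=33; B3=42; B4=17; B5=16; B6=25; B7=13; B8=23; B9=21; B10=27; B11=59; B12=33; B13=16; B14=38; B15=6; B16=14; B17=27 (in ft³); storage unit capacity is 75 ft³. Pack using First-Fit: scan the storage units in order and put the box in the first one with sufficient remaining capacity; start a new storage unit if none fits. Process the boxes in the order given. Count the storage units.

storage unit 1: place B1 (35 ft³), 40 ft³ left
storage unit 1: place B2 (33 ft³), 7 ft³ left
storage unit 2: place B3 (42 ft³), 33 ft³ left
storage unit 2: place B4 (17 ft³), 16 ft³ left
storage unit 2: place B5 (16 ft³), 0 ft³ left
storage unit 3: place B6 (25 ft³), 50 ft³ left
storage unit 3: place B7 (13 ft³), 37 ft³ left
storage unit 3: place B8 (23 ft³), 14 ft³ left
storage unit 4: place B9 (21 ft³), 54 ft³ left
storage unit 4: place B10 (27 ft³), 27 ft³ left
storage unit 5: place B11 (59 ft³), 16 ft³ left
storage unit 6: place B12 (33 ft³), 42 ft³ left
storage unit 4: place B13 (16 ft³), 11 ft³ left
storage unit 6: place B14 (38 ft³), 4 ft³ left
storage unit 1: place B15 (6 ft³), 1 ft³ left
storage unit 3: place B16 (14 ft³), 0 ft³ left
storage unit 7: place B17 (27 ft³), 48 ft³ left
Final storage units: [35,33,6] [42,17,16] [25,13,23,14] [21,27,16] [59] [33,38] [27].

7 storage units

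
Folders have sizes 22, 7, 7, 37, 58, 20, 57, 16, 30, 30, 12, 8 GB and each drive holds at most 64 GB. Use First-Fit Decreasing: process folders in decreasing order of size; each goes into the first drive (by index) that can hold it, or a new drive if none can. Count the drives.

Sorted descending: 58, 57, 37, 30, 30, 22, 20, 16, 12, 8, 7, 7.
58 GB → drive 1 (remaining 6 GB)
57 GB → drive 2 (remaining 7 GB)
37 GB → drive 3 (remaining 27 GB)
30 GB → drive 4 (remaining 34 GB)
30 GB → drive 4 (remaining 4 GB)
22 GB → drive 3 (remaining 5 GB)
20 GB → drive 5 (remaining 44 GB)
16 GB → drive 5 (remaining 28 GB)
12 GB → drive 5 (remaining 16 GB)
8 GB → drive 5 (remaining 8 GB)
7 GB → drive 2 (remaining 0 GB)
7 GB → drive 5 (remaining 1 GB)
Final drives: [58] [57,7] [37,22] [30,30] [20,16,12,8,7].

5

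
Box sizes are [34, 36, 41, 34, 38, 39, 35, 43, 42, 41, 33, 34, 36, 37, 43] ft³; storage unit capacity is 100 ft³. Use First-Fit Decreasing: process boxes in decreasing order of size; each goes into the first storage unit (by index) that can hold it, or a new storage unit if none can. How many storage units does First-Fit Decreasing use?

Sorted descending: 43, 43, 42, 41, 41, 39, 38, 37, 36, 36, 35, 34, 34, 34, 33.
Put 43 ft³ in storage unit 1; 57 ft³ remain.
Put 43 ft³ in storage unit 1; 14 ft³ remain.
Put 42 ft³ in storage unit 2; 58 ft³ remain.
Put 41 ft³ in storage unit 2; 17 ft³ remain.
Put 41 ft³ in storage unit 3; 59 ft³ remain.
Put 39 ft³ in storage unit 3; 20 ft³ remain.
Put 38 ft³ in storage unit 4; 62 ft³ remain.
Put 37 ft³ in storage unit 4; 25 ft³ remain.
Put 36 ft³ in storage unit 5; 64 ft³ remain.
Put 36 ft³ in storage unit 5; 28 ft³ remain.
Put 35 ft³ in storage unit 6; 65 ft³ remain.
Put 34 ft³ in storage unit 6; 31 ft³ remain.
Put 34 ft³ in storage unit 7; 66 ft³ remain.
Put 34 ft³ in storage unit 7; 32 ft³ remain.
Put 33 ft³ in storage unit 8; 67 ft³ remain.
Final storage units: [43,43] [42,41] [41,39] [38,37] [36,36] [35,34] [34,34] [33].

8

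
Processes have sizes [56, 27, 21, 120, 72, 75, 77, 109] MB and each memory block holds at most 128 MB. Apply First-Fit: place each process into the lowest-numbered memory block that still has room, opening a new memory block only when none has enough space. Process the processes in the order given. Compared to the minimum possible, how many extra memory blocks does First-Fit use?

1

First-Fit: [56,27,21] [120] [72] [75] [77] [109] → 6 memory blocks.
Total size 557 MB; any packing needs at least ⌈557/128⌉ = 5 memory blocks.
An optimal packing achieves that bound: [120] [109] [77,27,21] [75] [72,56] → 5 memory blocks.
Excess: 6 − 5 = 1.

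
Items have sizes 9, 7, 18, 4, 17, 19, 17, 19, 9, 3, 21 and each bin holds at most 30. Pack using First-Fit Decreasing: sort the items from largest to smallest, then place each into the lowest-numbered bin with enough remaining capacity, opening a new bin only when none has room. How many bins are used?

Sorted descending: 21, 19, 19, 18, 17, 17, 9, 9, 7, 4, 3.
Put 21 in bin 1; 9 remain.
Put 19 in bin 2; 11 remain.
Put 19 in bin 3; 11 remain.
Put 18 in bin 4; 12 remain.
Put 17 in bin 5; 13 remain.
Put 17 in bin 6; 13 remain.
Put 9 in bin 1; 0 remain.
Put 9 in bin 2; 2 remain.
Put 7 in bin 3; 4 remain.
Put 4 in bin 3; 0 remain.
Put 3 in bin 4; 9 remain.

6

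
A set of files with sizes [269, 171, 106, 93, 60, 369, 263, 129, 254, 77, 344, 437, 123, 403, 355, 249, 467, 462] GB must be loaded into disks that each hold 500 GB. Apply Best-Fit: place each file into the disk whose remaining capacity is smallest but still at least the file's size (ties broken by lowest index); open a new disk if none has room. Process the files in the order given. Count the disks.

11

269 GB → disk 1 (remaining 231 GB)
171 GB → disk 1 (remaining 60 GB)
106 GB → disk 2 (remaining 394 GB)
93 GB → disk 2 (remaining 301 GB)
60 GB → disk 1 (remaining 0 GB)
369 GB → disk 3 (remaining 131 GB)
263 GB → disk 2 (remaining 38 GB)
129 GB → disk 3 (remaining 2 GB)
254 GB → disk 4 (remaining 246 GB)
77 GB → disk 4 (remaining 169 GB)
344 GB → disk 5 (remaining 156 GB)
437 GB → disk 6 (remaining 63 GB)
123 GB → disk 5 (remaining 33 GB)
403 GB → disk 7 (remaining 97 GB)
355 GB → disk 8 (remaining 145 GB)
249 GB → disk 9 (remaining 251 GB)
467 GB → disk 10 (remaining 33 GB)
462 GB → disk 11 (remaining 38 GB)
Final disks: [269,171,60] [106,93,263] [369,129] [254,77] [344,123] [437] [403] [355] [249] [467] [462].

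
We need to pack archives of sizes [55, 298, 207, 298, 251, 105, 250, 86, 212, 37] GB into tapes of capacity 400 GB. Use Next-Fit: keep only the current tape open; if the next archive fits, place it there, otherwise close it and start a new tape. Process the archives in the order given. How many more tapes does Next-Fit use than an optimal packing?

Next-Fit: [55,298] [207] [298] [251,105] [250,86] [212,37] → 6 tapes.
6 archives exceed 200 GB (half the capacity), and no two of those can share a tape, so at least 6 tapes are needed.
So 6 is already optimal.

0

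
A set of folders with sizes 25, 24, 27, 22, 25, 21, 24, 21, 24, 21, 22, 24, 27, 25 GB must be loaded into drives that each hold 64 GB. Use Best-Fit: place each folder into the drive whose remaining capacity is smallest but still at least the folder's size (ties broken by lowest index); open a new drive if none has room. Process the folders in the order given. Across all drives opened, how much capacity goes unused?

116

drive 1: place 25 GB, 39 GB left
drive 1: place 24 GB, 15 GB left
drive 2: place 27 GB, 37 GB left
drive 2: place 22 GB, 15 GB left
drive 3: place 25 GB, 39 GB left
drive 3: place 21 GB, 18 GB left
drive 4: place 24 GB, 40 GB left
drive 4: place 21 GB, 19 GB left
drive 5: place 24 GB, 40 GB left
drive 5: place 21 GB, 19 GB left
drive 6: place 22 GB, 42 GB left
drive 6: place 24 GB, 18 GB left
drive 7: place 27 GB, 37 GB left
drive 7: place 25 GB, 12 GB left
7 drives × 64 GB = 448 GB; used 332 GB; unused 116 GB.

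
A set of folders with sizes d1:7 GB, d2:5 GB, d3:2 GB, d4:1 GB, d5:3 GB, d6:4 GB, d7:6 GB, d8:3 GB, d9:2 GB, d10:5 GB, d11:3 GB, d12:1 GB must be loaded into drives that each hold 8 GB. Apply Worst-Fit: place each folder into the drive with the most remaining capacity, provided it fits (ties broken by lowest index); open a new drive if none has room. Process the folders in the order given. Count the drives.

6

drive 1: place d1 (7 GB), 1 GB left
drive 2: place d2 (5 GB), 3 GB left
drive 2: place d3 (2 GB), 1 GB left
drive 1: place d4 (1 GB), 0 GB left
drive 3: place d5 (3 GB), 5 GB left
drive 3: place d6 (4 GB), 1 GB left
drive 4: place d7 (6 GB), 2 GB left
drive 5: place d8 (3 GB), 5 GB left
drive 5: place d9 (2 GB), 3 GB left
drive 6: place d10 (5 GB), 3 GB left
drive 5: place d11 (3 GB), 0 GB left
drive 6: place d12 (1 GB), 2 GB left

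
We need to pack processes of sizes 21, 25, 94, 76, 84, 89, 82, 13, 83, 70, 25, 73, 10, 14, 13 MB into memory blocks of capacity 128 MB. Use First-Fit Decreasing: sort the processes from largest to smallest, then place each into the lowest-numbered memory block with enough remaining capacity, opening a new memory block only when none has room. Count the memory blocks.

8

Sorted descending: 94, 89, 84, 83, 82, 76, 73, 70, 25, 25, 21, 14, 13, 13, 10.
94 MB → memory block 1 (remaining 34 MB)
89 MB → memory block 2 (remaining 39 MB)
84 MB → memory block 3 (remaining 44 MB)
83 MB → memory block 4 (remaining 45 MB)
82 MB → memory block 5 (remaining 46 MB)
76 MB → memory block 6 (remaining 52 MB)
73 MB → memory block 7 (remaining 55 MB)
70 MB → memory block 8 (remaining 58 MB)
25 MB → memory block 1 (remaining 9 MB)
25 MB → memory block 2 (remaining 14 MB)
21 MB → memory block 3 (remaining 23 MB)
14 MB → memory block 2 (remaining 0 MB)
13 MB → memory block 3 (remaining 10 MB)
13 MB → memory block 4 (remaining 32 MB)
10 MB → memory block 3 (remaining 0 MB)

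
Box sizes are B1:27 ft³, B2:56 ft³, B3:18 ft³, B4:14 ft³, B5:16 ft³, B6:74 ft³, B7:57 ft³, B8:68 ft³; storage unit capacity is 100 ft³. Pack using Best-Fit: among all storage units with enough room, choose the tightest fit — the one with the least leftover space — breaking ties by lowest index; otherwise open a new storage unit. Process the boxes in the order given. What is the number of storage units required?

storage unit 1: place B1 (27 ft³), 73 ft³ left
storage unit 1: place B2 (56 ft³), 17 ft³ left
storage unit 2: place B3 (18 ft³), 82 ft³ left
storage unit 1: place B4 (14 ft³), 3 ft³ left
storage unit 2: place B5 (16 ft³), 66 ft³ left
storage unit 3: place B6 (74 ft³), 26 ft³ left
storage unit 2: place B7 (57 ft³), 9 ft³ left
storage unit 4: place B8 (68 ft³), 32 ft³ left

4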